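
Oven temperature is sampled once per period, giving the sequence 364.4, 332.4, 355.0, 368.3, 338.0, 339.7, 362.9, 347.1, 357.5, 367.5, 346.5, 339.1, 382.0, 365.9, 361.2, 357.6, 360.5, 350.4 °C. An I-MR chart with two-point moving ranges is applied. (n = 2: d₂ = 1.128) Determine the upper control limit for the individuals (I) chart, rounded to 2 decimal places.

X̄ = (364.4 + 332.4 + 355.0 + 368.3 + 338.0 + 339.7 + 362.9 + 347.1 + 357.5 + 367.5 + 346.5 + 339.1 + 382.0 + 365.9 + 361.2 + 357.6 + 360.5 + 350.4) / 18 = 355.3333
Moving ranges: 32.0, 22.6, 13.3, 30.3, 1.7, 23.2, 15.8, 10.4, 10.0, 21.0, 7.4, 42.9, 16.1, 4.7, 3.6, 2.9, 10.1; M̄R̄ = 268.0000 / 17 = 15.7647
UCL = X̄ + 3·M̄R̄/d₂ = 355.3333 + 3 × 15.7647 / 1.128 = 397.2607

397.26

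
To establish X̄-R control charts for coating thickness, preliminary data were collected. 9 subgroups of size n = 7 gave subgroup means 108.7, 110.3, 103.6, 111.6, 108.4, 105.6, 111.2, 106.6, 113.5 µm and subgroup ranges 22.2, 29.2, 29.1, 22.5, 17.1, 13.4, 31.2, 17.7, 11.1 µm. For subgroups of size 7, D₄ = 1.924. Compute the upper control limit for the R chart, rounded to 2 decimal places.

R̄ = (22.2 + 29.2 + 29.1 + 22.5 + 17.1 + 13.4 + 31.2 + 17.7 + 11.1) / 9 = 193.5000 / 9 = 21.5000
UCL_R = D₄·R̄ = 1.924 × 21.5000 = 41.3660

41.37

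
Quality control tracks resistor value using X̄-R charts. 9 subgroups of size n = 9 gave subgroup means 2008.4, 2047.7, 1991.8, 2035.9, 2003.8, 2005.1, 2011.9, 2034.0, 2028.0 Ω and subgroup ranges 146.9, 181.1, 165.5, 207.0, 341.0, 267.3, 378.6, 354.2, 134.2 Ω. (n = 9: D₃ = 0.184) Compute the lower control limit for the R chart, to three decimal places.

44.483

R̄ = (146.9 + 181.1 + 165.5 + 207.0 + 341.0 + 267.3 + 378.6 + 354.2 + 134.2) / 9 = 2175.8000 / 9 = 241.7556
LCL_R = D₃·R̄ = 0.184 × 241.7556 = 44.4830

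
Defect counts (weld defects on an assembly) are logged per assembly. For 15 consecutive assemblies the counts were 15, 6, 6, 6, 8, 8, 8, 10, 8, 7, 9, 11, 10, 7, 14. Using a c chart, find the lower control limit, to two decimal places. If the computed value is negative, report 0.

c̄ = (15 + 6 + 6 + 6 + 8 + 8 + 8 + 10 + 8 + 7 + 9 + 11 + 10 + 7 + 14) / 15 = 133 / 15 = 8.8667
LCL = c̄ − 3√c̄ = 8.8667 − 3 × 2.9777 = -0.0664 → 0 (cannot be negative)

0.00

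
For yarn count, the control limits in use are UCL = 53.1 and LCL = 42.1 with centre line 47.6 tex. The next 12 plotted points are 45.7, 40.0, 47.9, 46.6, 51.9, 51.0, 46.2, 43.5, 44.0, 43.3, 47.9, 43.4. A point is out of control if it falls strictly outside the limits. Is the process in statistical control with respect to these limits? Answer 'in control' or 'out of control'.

out of control

Compare each point to [42.1, 53.1]: sample 2 = 40.0 < LCL.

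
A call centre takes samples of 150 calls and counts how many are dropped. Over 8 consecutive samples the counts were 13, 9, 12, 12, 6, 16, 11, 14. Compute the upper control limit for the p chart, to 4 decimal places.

0.1430

p̄ = Σdᵢ / (k·n) = 93 / (8 × 150) = 0.07750
UCL = p̄ + 3·√(p̄(1−p̄)/n) = 0.07750 + 3 × √(0.07750×0.92250/150) = 0.07750 + 3 × 0.02183 = 0.14300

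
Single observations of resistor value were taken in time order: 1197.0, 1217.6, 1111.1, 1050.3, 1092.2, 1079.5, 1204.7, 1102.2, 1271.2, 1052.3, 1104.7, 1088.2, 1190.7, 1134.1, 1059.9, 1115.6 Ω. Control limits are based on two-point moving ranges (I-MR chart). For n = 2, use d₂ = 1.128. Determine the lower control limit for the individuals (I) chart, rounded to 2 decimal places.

913.85

X̄ = (1197.0 + 1217.6 + 1111.1 + 1050.3 + 1092.2 + 1079.5 + 1204.7 + 1102.2 + 1271.2 + 1052.3 + 1104.7 + 1088.2 + 1190.7 + 1134.1 + 1059.9 + 1115.6) / 16 = 1129.4562
Moving ranges: 20.6, 106.5, 60.8, 41.9, 12.7, 125.2, 102.5, 169.0, 218.9, 52.4, 16.5, 102.5, 56.6, 74.2, 55.7; M̄R̄ = 1216.0000 / 15 = 81.0667
LCL = X̄ − 3·M̄R̄/d₂ = 1129.4562 − 3 × 81.0667 / 1.128 = 913.8534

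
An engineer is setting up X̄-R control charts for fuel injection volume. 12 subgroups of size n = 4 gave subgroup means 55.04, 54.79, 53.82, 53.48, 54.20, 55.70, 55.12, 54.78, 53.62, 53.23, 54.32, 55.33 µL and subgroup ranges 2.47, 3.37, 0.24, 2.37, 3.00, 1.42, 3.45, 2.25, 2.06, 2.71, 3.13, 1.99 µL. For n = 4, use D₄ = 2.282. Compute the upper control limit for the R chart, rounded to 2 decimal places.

5.41

R̄ = (2.47 + 3.37 + 0.24 + 2.37 + 3.00 + 1.42 + 3.45 + 2.25 + 2.06 + 2.71 + 3.13 + 1.99) / 12 = 28.4600 / 12 = 2.3717
UCL_R = D₄·R̄ = 2.282 × 2.3717 = 5.4121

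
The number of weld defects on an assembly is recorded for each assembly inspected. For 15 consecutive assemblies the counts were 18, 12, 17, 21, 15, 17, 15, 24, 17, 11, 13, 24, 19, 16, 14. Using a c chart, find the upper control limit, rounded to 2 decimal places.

c̄ = (18 + 12 + 17 + 21 + 15 + 17 + 15 + 24 + 17 + 11 + 13 + 24 + 19 + 16 + 14) / 15 = 253 / 15 = 16.8667
UCL = c̄ + 3√c̄ = 16.8667 + 3 × √16.8667 = 16.8667 + 3 × 4.1069 = 29.1874

29.19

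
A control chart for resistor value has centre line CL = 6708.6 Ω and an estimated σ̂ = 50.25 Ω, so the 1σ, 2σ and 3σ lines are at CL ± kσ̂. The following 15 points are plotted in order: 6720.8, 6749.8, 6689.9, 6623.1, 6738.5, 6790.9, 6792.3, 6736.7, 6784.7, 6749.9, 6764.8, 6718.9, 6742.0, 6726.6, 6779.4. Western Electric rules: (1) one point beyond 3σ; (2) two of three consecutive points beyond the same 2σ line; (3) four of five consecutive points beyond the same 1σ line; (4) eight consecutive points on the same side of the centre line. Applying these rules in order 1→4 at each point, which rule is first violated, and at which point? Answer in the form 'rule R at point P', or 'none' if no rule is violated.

rule 4 at point 12

Zone of each point (C = within 1σ̂, B = 1σ̂–2σ̂, A = 2σ̂–3σ̂, * = beyond 3σ̂; sign = side of CL): 1:+C, 2:+C, 3:-C, 4:-B, 5:+C, 6:+B, 7:+B, 8:+C, 9:+B, 10:+C, 11:+B, 12:+C, 13:+C, 14:+C, 15:+B
Rule 4 (eight consecutive points on the same side of the centre line) is satisfied at point 12.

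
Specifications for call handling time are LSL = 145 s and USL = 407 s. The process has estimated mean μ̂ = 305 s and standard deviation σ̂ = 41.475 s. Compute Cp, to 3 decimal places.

1.053

Cp = (USL − LSL) / (6σ̂) = (407 − 145) / (6 × 41.475) = 262.0000 / 248.8500 = 1.0528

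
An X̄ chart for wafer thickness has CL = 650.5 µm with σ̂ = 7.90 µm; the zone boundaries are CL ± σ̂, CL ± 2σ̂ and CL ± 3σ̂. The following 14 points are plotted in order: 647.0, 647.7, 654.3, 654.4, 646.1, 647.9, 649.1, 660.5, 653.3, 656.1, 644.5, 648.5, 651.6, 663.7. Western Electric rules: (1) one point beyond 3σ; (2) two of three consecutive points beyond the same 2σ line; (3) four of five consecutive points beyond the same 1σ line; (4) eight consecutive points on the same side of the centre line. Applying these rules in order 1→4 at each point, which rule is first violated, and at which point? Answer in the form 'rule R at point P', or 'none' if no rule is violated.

none

Zone of each point (C = within 1σ̂, B = 1σ̂–2σ̂, A = 2σ̂–3σ̂, * = beyond 3σ̂; sign = side of CL): 1:-C, 2:-C, 3:+C, 4:+C, 5:-C, 6:-C, 7:-C, 8:+B, 9:+C, 10:+C, 11:-C, 12:-C, 13:+C, 14:+B
No rule fires across all 14 points.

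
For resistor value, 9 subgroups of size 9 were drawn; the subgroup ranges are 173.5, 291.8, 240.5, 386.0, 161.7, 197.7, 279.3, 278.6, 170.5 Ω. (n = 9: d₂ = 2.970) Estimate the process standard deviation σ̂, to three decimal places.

R̄ = (173.5 + 291.8 + 240.5 + 386.0 + 161.7 + 197.7 + 279.3 + 278.6 + 170.5) / 9 = 242.1778
σ̂ = R̄ / d₂ = 242.1778 / 2.970 = 81.5413

81.541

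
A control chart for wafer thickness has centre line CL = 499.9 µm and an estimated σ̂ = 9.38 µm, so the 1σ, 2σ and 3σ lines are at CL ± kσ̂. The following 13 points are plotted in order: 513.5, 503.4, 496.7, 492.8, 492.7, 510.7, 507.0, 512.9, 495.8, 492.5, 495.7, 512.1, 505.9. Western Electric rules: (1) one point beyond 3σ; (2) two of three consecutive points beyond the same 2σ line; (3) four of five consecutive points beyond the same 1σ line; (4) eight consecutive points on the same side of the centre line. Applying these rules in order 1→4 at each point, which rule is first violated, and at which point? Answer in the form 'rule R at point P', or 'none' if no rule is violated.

none

Zone of each point (C = within 1σ̂, B = 1σ̂–2σ̂, A = 2σ̂–3σ̂, * = beyond 3σ̂; sign = side of CL): 1:+B, 2:+C, 3:-C, 4:-C, 5:-C, 6:+B, 7:+C, 8:+B, 9:-C, 10:-C, 11:-C, 12:+B, 13:+C
No rule fires across all 13 points.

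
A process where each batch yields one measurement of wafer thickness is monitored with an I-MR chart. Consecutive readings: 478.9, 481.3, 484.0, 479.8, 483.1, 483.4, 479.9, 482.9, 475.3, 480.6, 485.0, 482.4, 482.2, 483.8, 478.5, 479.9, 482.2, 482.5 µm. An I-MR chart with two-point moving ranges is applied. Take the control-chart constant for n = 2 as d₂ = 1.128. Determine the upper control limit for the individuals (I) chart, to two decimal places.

X̄ = (478.9 + 481.3 + 484.0 + 479.8 + 483.1 + 483.4 + 479.9 + 482.9 + 475.3 + 480.6 + 485.0 + 482.4 + 482.2 + 483.8 + 478.5 + 479.9 + 482.2 + 482.5) / 18 = 481.4278
Moving ranges: 2.4, 2.7, 4.2, 3.3, 0.3, 3.5, 3.0, 7.6, 5.3, 4.4, 2.6, 0.2, 1.6, 5.3, 1.4, 2.3, 0.3; M̄R̄ = 50.4000 / 17 = 2.9647
UCL = X̄ + 3·M̄R̄/d₂ = 481.4278 + 3 × 2.9647 / 1.128 = 489.3126

489.31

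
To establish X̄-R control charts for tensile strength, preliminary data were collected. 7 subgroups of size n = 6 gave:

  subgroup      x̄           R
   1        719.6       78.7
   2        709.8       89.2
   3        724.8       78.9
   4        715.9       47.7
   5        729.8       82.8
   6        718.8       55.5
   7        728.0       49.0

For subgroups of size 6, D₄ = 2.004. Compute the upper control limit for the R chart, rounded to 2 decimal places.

R̄ = (78.7 + 89.2 + 78.9 + 47.7 + 82.8 + 55.5 + 49.0) / 7 = 481.8000 / 7 = 68.8286
UCL_R = D₄·R̄ = 2.004 × 68.8286 = 137.9325

137.93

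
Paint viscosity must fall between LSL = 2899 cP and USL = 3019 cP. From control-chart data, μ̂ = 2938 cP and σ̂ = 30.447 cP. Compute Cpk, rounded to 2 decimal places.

0.43

Cpu = (USL − μ̂) / (3σ̂) = (3019 − 2938) / (3 × 30.447) = 0.8868; Cpl = (μ̂ − LSL) / (3σ̂) = (2938 − 2899) / (3 × 30.447) = 0.4270; Cpk = min(Cpu, Cpl) = 0.4270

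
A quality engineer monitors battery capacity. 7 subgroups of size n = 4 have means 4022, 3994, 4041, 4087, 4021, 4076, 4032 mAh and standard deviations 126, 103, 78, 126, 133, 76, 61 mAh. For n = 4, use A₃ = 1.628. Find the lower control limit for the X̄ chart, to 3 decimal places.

3875.502

X̄̄ = (4022 + 3994 + 4041 + 4087 + 4021 + 4076 + 4032) / 7 = 4039.0000
s̄ = (126 + 103 + 78 + 126 + 133 + 76 + 61) / 7 = 100.4286
LCL = X̄̄ − A₃·s̄ = 4039.0000 − 1.628 × 100.4286 = 3875.5023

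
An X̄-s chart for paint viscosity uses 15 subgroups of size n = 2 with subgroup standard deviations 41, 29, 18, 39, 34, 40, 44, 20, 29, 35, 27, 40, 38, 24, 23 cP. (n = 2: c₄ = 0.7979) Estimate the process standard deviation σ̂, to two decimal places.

40.19

s̄ = (41 + 29 + 18 + 39 + 34 + 40 + 44 + 20 + 29 + 35 + 27 + 40 + 38 + 24 + 23) / 15 = 32.0667
σ̂ = s̄ / c₄ = 32.0667 / 0.7979 = 40.1888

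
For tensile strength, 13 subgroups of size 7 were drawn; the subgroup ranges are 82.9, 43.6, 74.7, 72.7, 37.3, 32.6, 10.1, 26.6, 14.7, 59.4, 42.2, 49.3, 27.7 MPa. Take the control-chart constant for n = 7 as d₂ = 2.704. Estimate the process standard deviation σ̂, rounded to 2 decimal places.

R̄ = (82.9 + 43.6 + 74.7 + 72.7 + 37.3 + 32.6 + 10.1 + 26.6 + 14.7 + 59.4 + 42.2 + 49.3 + 27.7) / 13 = 44.1385
σ̂ = R̄ / d₂ = 44.1385 / 2.704 = 16.3234

16.32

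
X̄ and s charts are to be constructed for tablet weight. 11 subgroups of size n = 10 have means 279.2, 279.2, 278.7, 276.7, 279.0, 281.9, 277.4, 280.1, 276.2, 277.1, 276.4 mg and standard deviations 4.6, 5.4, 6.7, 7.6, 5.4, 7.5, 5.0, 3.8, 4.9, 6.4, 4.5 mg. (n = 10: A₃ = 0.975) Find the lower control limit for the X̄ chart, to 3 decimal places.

272.877

X̄̄ = (279.2 + 279.2 + 278.7 + 276.7 + 279.0 + 281.9 + 277.4 + 280.1 + 276.2 + 277.1 + 276.4) / 11 = 278.3545
s̄ = (4.6 + 5.4 + 6.7 + 7.6 + 5.4 + 7.5 + 5.0 + 3.8 + 4.9 + 6.4 + 4.5) / 11 = 5.6182
LCL = X̄̄ − A₃·s̄ = 278.3545 − 0.975 × 5.6182 = 272.8768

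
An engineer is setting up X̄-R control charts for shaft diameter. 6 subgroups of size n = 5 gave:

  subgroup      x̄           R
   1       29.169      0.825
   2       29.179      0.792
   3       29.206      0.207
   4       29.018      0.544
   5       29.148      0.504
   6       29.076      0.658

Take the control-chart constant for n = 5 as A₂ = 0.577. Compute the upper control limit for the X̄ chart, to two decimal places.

X̄̄ = (29.169 + 29.179 + 29.206 + 29.018 + 29.148 + 29.076) / 6 = 174.7960 / 6 = 29.1327
R̄ = (0.825 + 0.792 + 0.207 + 0.544 + 0.504 + 0.658) / 6 = 3.5300 / 6 = 0.5883
UCL = X̄̄ + A₂·R̄ = 29.1327 + 0.577 × 0.5883 = 29.4721

29.47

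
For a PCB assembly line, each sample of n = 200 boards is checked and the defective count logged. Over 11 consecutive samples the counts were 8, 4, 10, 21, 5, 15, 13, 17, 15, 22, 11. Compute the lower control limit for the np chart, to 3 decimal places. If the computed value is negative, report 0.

2.427

p̄ = Σdᵢ / (k·n) = 141 / (11 × 200) = 0.06409
LCL = np̄ − 3·√(np̄(1−p̄)) = 12.8182 − 3 × 3.4636 = 2.4273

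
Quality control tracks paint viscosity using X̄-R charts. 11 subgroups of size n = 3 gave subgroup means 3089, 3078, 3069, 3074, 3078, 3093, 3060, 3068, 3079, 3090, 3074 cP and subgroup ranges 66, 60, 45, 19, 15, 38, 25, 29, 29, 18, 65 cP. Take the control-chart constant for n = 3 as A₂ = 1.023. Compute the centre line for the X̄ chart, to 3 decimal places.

3077.455

X̄̄ = (3089 + 3078 + 3069 + 3074 + 3078 + 3093 + 3060 + 3068 + 3079 + 3090 + 3074) / 11 = 33852.0000 / 11 = 3077.4545
CL = X̄̄ = 3077.4545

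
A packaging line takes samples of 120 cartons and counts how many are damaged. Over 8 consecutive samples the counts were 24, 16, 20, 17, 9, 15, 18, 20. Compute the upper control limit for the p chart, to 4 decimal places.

p̄ = Σdᵢ / (k·n) = 139 / (8 × 120) = 0.14479
UCL = p̄ + 3·√(p̄(1−p̄)/n) = 0.14479 + 3 × √(0.14479×0.85521/120) = 0.14479 + 3 × 0.03212 = 0.24116

0.2412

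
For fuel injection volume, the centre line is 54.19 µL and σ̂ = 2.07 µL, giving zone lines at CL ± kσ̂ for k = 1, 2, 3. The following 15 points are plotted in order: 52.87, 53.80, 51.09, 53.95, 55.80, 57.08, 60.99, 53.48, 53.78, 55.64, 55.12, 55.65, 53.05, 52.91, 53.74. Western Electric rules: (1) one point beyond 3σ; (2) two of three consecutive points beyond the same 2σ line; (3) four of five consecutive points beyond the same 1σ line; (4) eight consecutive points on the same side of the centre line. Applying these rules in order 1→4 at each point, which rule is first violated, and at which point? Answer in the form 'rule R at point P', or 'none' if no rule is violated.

rule 1 at point 7

Zone of each point (C = within 1σ̂, B = 1σ̂–2σ̂, A = 2σ̂–3σ̂, * = beyond 3σ̂; sign = side of CL): 1:-C, 2:-C, 3:-B, 4:-C, 5:+C, 6:+B, 7:+*, 8:-C, 9:-C, 10:+C, 11:+C, 12:+C, 13:-C, 14:-C, 15:-C
Rule 1 (one point beyond the 3σ limits) is satisfied at point 7.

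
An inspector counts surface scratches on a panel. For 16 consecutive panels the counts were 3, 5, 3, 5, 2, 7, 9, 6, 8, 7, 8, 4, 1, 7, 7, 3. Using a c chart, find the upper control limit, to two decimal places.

12.23

c̄ = (3 + 5 + 3 + 5 + 2 + 7 + 9 + 6 + 8 + 7 + 8 + 4 + 1 + 7 + 7 + 3) / 16 = 85 / 16 = 5.3125
UCL = c̄ + 3√c̄ = 5.3125 + 3 × √5.3125 = 5.3125 + 3 × 2.3049 = 12.2272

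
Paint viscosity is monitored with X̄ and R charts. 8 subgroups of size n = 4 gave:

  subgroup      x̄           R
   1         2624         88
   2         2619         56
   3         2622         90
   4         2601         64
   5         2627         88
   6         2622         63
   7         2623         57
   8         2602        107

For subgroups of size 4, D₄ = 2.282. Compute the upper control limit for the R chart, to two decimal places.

174.86

R̄ = (88 + 56 + 90 + 64 + 88 + 63 + 57 + 107) / 8 = 613.0000 / 8 = 76.6250
UCL_R = D₄·R̄ = 2.282 × 76.6250 = 174.8582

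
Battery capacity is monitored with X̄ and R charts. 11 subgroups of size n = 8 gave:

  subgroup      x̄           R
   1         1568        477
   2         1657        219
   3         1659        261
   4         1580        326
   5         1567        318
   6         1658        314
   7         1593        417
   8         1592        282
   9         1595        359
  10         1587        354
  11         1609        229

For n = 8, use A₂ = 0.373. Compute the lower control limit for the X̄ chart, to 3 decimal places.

1485.328

X̄̄ = (1568 + 1657 + 1659 + 1580 + 1567 + 1658 + 1593 + 1592 + 1595 + 1587 + 1609) / 11 = 17665.0000 / 11 = 1605.9091
R̄ = (477 + 219 + 261 + 326 + 318 + 314 + 417 + 282 + 359 + 354 + 229) / 11 = 3556.0000 / 11 = 323.2727
LCL = X̄̄ − A₂·R̄ = 1605.9091 − 0.373 × 323.2727 = 1485.3284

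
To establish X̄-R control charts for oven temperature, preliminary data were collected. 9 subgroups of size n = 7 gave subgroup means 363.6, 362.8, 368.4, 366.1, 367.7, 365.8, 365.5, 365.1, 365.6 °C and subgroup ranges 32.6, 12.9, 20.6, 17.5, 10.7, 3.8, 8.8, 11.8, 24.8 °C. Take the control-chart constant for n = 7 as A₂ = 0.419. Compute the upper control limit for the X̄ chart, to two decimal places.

372.30

X̄̄ = (363.6 + 362.8 + 368.4 + 366.1 + 367.7 + 365.8 + 365.5 + 365.1 + 365.6) / 9 = 3290.6000 / 9 = 365.6222
R̄ = (32.6 + 12.9 + 20.6 + 17.5 + 10.7 + 3.8 + 8.8 + 11.8 + 24.8) / 9 = 143.5000 / 9 = 15.9444
UCL = X̄̄ + A₂·R̄ = 365.6222 + 0.419 × 15.9444 = 372.3029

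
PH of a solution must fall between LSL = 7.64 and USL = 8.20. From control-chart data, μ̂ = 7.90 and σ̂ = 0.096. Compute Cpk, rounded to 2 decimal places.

0.90

Cpu = (USL − μ̂) / (3σ̂) = (8.20 − 7.90) / (3 × 0.096) = 1.0417; Cpl = (μ̂ − LSL) / (3σ̂) = (7.90 − 7.64) / (3 × 0.096) = 0.9028; Cpk = min(Cpu, Cpl) = 0.9028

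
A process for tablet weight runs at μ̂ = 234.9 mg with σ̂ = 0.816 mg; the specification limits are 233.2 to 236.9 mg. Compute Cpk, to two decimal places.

Cpu = (USL − μ̂) / (3σ̂) = (236.9 − 234.9) / (3 × 0.816) = 0.8170; Cpl = (μ̂ − LSL) / (3σ̂) = (234.9 − 233.2) / (3 × 0.816) = 0.6944; Cpk = min(Cpu, Cpl) = 0.6944

0.69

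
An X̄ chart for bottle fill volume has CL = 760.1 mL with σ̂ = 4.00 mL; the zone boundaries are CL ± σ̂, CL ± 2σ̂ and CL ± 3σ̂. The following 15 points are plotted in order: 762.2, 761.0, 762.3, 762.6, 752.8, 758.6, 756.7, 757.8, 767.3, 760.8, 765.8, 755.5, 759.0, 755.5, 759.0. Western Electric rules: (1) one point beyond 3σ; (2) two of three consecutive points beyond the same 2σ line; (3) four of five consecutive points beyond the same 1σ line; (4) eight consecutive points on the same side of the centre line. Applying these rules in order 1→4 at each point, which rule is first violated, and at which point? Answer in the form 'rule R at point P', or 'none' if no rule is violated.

Zone of each point (C = within 1σ̂, B = 1σ̂–2σ̂, A = 2σ̂–3σ̂, * = beyond 3σ̂; sign = side of CL): 1:+C, 2:+C, 3:+C, 4:+C, 5:-B, 6:-C, 7:-C, 8:-C, 9:+B, 10:+C, 11:+B, 12:-B, 13:-C, 14:-B, 15:-C
No rule fires across all 15 points.

none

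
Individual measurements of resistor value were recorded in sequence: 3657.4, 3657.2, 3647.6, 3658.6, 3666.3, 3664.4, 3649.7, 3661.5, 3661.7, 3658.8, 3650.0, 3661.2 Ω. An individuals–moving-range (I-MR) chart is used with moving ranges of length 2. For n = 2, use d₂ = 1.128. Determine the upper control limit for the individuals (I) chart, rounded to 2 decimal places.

3677.21

X̄ = (3657.4 + 3657.2 + 3647.6 + 3658.6 + 3666.3 + 3664.4 + 3649.7 + 3661.5 + 3661.7 + 3658.8 + 3650.0 + 3661.2) / 12 = 3657.8667
Moving ranges: 0.2, 9.6, 11.0, 7.7, 1.9, 14.7, 11.8, 0.2, 2.9, 8.8, 11.2; M̄R̄ = 80.0000 / 11 = 7.2727
UCL = X̄ + 3·M̄R̄/d₂ = 3657.8667 + 3 × 7.2727 / 1.128 = 3677.2090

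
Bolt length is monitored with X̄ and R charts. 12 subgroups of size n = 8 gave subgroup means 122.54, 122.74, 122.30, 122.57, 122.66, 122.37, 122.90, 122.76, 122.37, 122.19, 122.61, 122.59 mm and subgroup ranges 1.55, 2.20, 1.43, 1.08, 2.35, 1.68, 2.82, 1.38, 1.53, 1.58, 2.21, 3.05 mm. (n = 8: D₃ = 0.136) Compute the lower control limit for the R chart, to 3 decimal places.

R̄ = (1.55 + 2.20 + 1.43 + 1.08 + 2.35 + 1.68 + 2.82 + 1.38 + 1.53 + 1.58 + 2.21 + 3.05) / 12 = 22.8600 / 12 = 1.9050
LCL_R = D₃·R̄ = 0.136 × 1.9050 = 0.2591

0.259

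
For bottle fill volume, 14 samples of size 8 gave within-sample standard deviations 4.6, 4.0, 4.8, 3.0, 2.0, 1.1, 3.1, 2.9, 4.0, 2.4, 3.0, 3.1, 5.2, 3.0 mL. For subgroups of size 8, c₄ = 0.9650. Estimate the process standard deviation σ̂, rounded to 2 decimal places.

3.42

s̄ = (4.6 + 4.0 + 4.8 + 3.0 + 2.0 + 1.1 + 3.1 + 2.9 + 4.0 + 2.4 + 3.0 + 3.1 + 5.2 + 3.0) / 14 = 3.3000
σ̂ = s̄ / c₄ = 3.3000 / 0.9650 = 3.4197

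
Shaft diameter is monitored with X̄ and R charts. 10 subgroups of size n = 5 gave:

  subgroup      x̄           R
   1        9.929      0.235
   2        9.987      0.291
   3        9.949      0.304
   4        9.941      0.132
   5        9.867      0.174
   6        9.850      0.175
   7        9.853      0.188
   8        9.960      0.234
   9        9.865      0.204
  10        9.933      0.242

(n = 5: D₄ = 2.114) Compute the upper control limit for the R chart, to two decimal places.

R̄ = (0.235 + 0.291 + 0.304 + 0.132 + 0.174 + 0.175 + 0.188 + 0.234 + 0.204 + 0.242) / 10 = 2.1790 / 10 = 0.2179
UCL_R = D₄·R̄ = 2.114 × 0.2179 = 0.4606

0.46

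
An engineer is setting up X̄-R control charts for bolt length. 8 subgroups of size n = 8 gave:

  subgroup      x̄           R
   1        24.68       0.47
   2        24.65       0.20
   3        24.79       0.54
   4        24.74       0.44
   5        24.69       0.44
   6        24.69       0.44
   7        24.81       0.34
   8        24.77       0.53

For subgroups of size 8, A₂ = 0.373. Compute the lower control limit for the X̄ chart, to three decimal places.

24.569

X̄̄ = (24.68 + 24.65 + 24.79 + 24.74 + 24.69 + 24.69 + 24.81 + 24.77) / 8 = 197.8200 / 8 = 24.7275
R̄ = (0.47 + 0.20 + 0.54 + 0.44 + 0.44 + 0.44 + 0.34 + 0.53) / 8 = 3.4000 / 8 = 0.4250
LCL = X̄̄ − A₂·R̄ = 24.7275 − 0.373 × 0.4250 = 24.5690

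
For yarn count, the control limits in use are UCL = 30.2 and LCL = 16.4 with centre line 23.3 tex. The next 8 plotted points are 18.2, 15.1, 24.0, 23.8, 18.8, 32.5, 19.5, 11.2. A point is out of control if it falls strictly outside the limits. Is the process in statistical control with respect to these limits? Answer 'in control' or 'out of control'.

out of control

Compare each point to [16.4, 30.2]: sample 2 = 15.1 < LCL; sample 6 = 32.5 > UCL; sample 8 = 11.2 < LCL.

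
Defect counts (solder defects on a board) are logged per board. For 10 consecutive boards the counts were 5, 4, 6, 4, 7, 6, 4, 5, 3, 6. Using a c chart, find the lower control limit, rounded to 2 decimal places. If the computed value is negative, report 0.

0.00

c̄ = (5 + 4 + 6 + 4 + 7 + 6 + 4 + 5 + 3 + 6) / 10 = 50 / 10 = 5.0000
LCL = c̄ − 3√c̄ = 5.0000 − 3 × 2.2361 = -1.7082 → 0 (cannot be negative)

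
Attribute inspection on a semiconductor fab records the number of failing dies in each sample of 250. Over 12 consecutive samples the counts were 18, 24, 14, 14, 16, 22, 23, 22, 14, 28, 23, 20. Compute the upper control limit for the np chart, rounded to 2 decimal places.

32.65

p̄ = Σdᵢ / (k·n) = 238 / (12 × 250) = 0.07933
UCL = np̄ + 3·√(np̄(1−p̄)) = 19.8333 + 3 × √(19.8333×0.92067) = 19.8333 + 3 × 4.2732 = 32.6528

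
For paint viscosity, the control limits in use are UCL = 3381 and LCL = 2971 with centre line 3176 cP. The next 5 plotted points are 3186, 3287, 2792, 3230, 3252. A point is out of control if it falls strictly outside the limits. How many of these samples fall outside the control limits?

1

Compare each point to [2971, 3381]: sample 3 = 2792 < LCL.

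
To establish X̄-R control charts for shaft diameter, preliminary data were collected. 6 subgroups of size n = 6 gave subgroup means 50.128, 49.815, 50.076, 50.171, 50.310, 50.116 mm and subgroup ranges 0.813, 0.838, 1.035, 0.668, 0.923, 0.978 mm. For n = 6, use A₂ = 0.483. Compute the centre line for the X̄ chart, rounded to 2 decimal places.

X̄̄ = (50.128 + 49.815 + 50.076 + 50.171 + 50.310 + 50.116) / 6 = 300.6160 / 6 = 50.1027
CL = X̄̄ = 50.1027

50.10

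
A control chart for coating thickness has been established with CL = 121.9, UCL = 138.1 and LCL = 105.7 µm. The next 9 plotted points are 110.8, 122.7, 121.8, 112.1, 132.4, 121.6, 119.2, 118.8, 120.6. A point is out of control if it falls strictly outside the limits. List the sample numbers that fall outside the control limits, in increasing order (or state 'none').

none

All 9 points lie within [105.7, 138.1].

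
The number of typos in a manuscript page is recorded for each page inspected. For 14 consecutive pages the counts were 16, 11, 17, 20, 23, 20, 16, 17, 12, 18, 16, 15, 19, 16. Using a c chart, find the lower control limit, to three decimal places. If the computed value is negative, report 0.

4.540

c̄ = (16 + 11 + 17 + 20 + 23 + 20 + 16 + 17 + 12 + 18 + 16 + 15 + 19 + 16) / 14 = 236 / 14 = 16.8571
LCL = c̄ − 3√c̄ = 16.8571 − 3 × 4.1057 = 4.5399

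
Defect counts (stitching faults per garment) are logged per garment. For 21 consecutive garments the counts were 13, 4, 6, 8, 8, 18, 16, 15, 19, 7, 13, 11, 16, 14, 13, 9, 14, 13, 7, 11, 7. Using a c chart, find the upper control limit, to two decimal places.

21.71

c̄ = (13 + 4 + 6 + 8 + 8 + 18 + 16 + 15 + 19 + 7 + 13 + 11 + 16 + 14 + 13 + 9 + 14 + 13 + 7 + 11 + 7) / 21 = 242 / 21 = 11.5238
UCL = c̄ + 3√c̄ = 11.5238 + 3 × √11.5238 = 11.5238 + 3 × 3.3947 = 21.7078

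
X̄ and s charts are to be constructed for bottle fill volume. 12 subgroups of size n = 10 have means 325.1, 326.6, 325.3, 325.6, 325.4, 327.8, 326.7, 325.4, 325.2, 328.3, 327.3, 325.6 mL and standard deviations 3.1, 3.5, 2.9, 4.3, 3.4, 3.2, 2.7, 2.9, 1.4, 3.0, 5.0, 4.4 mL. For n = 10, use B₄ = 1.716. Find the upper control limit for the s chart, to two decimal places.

5.69

s̄ = (3.1 + 3.5 + 2.9 + 4.3 + 3.4 + 3.2 + 2.7 + 2.9 + 1.4 + 3.0 + 5.0 + 4.4) / 12 = 3.3167
UCL_s = B₄·s̄ = 1.716 × 3.3167 = 5.6914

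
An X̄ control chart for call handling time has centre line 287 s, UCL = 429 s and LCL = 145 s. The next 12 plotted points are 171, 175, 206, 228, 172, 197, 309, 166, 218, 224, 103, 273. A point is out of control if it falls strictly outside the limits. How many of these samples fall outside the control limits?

1

Compare each point to [145, 429]: sample 11 = 103 < LCL.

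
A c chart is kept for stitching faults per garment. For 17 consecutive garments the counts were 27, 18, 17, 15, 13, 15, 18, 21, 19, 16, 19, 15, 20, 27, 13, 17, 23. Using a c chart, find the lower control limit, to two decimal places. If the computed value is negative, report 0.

5.54

c̄ = (27 + 18 + 17 + 15 + 13 + 15 + 18 + 21 + 19 + 16 + 19 + 15 + 20 + 27 + 13 + 17 + 23) / 17 = 313 / 17 = 18.4118
LCL = c̄ − 3√c̄ = 18.4118 − 3 × 4.2909 = 5.5391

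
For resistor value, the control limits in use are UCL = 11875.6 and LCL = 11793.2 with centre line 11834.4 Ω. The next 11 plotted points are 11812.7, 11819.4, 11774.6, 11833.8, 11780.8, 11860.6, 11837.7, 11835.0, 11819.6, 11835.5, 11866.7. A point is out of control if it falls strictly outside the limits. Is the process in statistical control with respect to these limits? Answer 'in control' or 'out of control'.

Compare each point to [11793.2, 11875.6]: sample 3 = 11774.6 < LCL; sample 5 = 11780.8 < LCL.

out of control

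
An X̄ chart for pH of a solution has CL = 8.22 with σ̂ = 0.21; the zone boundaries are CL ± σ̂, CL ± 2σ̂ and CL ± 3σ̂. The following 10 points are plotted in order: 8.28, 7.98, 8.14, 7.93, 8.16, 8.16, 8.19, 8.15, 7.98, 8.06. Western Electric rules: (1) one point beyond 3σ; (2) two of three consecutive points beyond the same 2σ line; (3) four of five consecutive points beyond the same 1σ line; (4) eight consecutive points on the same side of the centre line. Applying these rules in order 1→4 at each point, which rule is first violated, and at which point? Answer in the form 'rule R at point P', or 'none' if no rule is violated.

Zone of each point (C = within 1σ̂, B = 1σ̂–2σ̂, A = 2σ̂–3σ̂, * = beyond 3σ̂; sign = side of CL): 1:+C, 2:-B, 3:-C, 4:-B, 5:-C, 6:-C, 7:-C, 8:-C, 9:-B, 10:-C
Rule 4 (eight consecutive points on the same side of the centre line) is satisfied at point 9.

rule 4 at point 9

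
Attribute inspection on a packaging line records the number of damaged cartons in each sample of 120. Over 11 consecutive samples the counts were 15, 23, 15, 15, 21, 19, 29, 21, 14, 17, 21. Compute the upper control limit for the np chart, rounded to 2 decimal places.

31.11

p̄ = Σdᵢ / (k·n) = 210 / (11 × 120) = 0.15909
UCL = np̄ + 3·√(np̄(1−p̄)) = 19.0909 + 3 × √(19.0909×0.84091) = 19.0909 + 3 × 4.0067 = 31.1110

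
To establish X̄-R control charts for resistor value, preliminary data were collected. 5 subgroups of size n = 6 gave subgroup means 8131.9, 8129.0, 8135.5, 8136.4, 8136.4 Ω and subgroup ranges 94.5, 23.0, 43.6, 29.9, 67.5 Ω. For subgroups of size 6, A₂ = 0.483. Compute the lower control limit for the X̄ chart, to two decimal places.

8108.87

X̄̄ = (8131.9 + 8129.0 + 8135.5 + 8136.4 + 8136.4) / 5 = 40669.2000 / 5 = 8133.8400
R̄ = (94.5 + 23.0 + 43.6 + 29.9 + 67.5) / 5 = 258.5000 / 5 = 51.7000
LCL = X̄̄ − A₂·R̄ = 8133.8400 − 0.483 × 51.7000 = 8108.8689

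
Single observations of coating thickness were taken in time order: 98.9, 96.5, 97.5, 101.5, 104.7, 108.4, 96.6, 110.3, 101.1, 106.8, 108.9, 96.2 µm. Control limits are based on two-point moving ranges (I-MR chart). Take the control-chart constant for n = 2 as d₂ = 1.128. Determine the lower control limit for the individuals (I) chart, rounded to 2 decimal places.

85.48

X̄ = (98.9 + 96.5 + 97.5 + 101.5 + 104.7 + 108.4 + 96.6 + 110.3 + 101.1 + 106.8 + 108.9 + 96.2) / 12 = 102.2833
Moving ranges: 2.4, 1.0, 4.0, 3.2, 3.7, 11.8, 13.7, 9.2, 5.7, 2.1, 12.7; M̄R̄ = 69.5000 / 11 = 6.3182
LCL = X̄ − 3·M̄R̄/d₂ = 102.2833 − 3 × 6.3182 / 1.128 = 85.4797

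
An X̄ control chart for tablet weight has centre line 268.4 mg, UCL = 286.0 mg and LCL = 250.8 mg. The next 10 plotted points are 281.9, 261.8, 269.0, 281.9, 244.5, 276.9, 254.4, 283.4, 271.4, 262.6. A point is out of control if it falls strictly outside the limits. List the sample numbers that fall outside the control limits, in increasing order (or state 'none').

Compare each point to [250.8, 286.0]: sample 5 = 244.5 < LCL.

5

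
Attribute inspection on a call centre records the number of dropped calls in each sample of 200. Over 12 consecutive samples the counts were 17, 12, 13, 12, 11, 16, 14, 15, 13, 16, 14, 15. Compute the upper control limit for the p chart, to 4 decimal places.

0.1241

p̄ = Σdᵢ / (k·n) = 168 / (12 × 200) = 0.07000
UCL = p̄ + 3·√(p̄(1−p̄)/n) = 0.07000 + 3 × √(0.07000×0.93000/200) = 0.07000 + 3 × 0.01804 = 0.12412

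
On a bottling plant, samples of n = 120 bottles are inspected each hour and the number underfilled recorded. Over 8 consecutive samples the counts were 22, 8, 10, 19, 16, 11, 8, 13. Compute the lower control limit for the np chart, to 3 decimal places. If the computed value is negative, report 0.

p̄ = Σdᵢ / (k·n) = 107 / (8 × 120) = 0.11146
LCL = np̄ − 3·√(np̄(1−p̄)) = 13.3750 − 3 × 3.4474 = 3.0329

3.033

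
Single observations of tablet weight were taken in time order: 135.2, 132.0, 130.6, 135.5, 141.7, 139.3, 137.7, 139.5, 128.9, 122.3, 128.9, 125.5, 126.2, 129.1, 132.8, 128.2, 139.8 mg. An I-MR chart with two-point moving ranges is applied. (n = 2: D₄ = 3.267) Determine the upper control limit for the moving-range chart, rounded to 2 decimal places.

14.74

Moving ranges: 3.2, 1.4, 4.9, 6.2, 2.4, 1.6, 1.8, 10.6, 6.6, 6.6, 3.4, 0.7, 2.9, 3.7, 4.6, 11.6; M̄R̄ = 72.2000 / 16 = 4.5125
UCL_MR = D₄·M̄R̄ = 3.267 × 4.5125 = 14.7423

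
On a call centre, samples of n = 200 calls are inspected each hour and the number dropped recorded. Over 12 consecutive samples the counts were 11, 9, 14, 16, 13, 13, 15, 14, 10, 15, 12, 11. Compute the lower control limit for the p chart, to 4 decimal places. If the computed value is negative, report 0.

0.0119

p̄ = Σdᵢ / (k·n) = 153 / (12 × 200) = 0.06375
LCL = p̄ − 3·√(p̄(1−p̄)/n) = 0.06375 − 3 × 0.01728 = 0.01192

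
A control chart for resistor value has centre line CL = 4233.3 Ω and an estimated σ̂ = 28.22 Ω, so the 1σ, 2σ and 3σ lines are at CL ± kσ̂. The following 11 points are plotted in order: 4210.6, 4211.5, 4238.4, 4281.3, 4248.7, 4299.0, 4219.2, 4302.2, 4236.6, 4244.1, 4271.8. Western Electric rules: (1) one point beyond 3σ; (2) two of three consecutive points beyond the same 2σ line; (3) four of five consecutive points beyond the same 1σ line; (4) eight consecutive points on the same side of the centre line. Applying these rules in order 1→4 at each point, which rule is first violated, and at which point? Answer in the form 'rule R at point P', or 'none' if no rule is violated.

rule 2 at point 8

Zone of each point (C = within 1σ̂, B = 1σ̂–2σ̂, A = 2σ̂–3σ̂, * = beyond 3σ̂; sign = side of CL): 1:-C, 2:-C, 3:+C, 4:+B, 5:+C, 6:+A, 7:-C, 8:+A, 9:+C, 10:+C, 11:+B
Rule 2 (two of three consecutive points beyond the same 2σ limit) is satisfied at point 8.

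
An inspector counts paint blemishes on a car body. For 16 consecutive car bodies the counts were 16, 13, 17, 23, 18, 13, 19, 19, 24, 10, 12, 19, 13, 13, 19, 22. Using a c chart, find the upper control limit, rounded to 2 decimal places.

c̄ = (16 + 13 + 17 + 23 + 18 + 13 + 19 + 19 + 24 + 10 + 12 + 19 + 13 + 13 + 19 + 22) / 16 = 270 / 16 = 16.8750
UCL = c̄ + 3√c̄ = 16.8750 + 3 × √16.8750 = 16.8750 + 3 × 4.1079 = 29.1988

29.20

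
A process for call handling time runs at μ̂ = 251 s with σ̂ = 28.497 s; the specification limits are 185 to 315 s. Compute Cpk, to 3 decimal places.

0.749

Cpu = (USL − μ̂) / (3σ̂) = (315 − 251) / (3 × 28.497) = 0.7486; Cpl = (μ̂ − LSL) / (3σ̂) = (251 − 185) / (3 × 28.497) = 0.7720; Cpk = min(Cpu, Cpl) = 0.7486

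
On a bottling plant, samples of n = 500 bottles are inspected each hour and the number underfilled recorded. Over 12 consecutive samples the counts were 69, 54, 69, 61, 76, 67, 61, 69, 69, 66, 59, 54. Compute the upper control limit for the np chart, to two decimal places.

86.99

p̄ = Σdᵢ / (k·n) = 774 / (12 × 500) = 0.12900
UCL = np̄ + 3·√(np̄(1−p̄)) = 64.5000 + 3 × √(64.5000×0.87100) = 64.5000 + 3 × 7.4953 = 86.9859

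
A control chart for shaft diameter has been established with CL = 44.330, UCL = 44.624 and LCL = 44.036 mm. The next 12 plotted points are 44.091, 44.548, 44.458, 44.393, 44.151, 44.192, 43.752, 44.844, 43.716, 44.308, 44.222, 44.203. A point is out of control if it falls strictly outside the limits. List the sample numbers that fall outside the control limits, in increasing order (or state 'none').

7, 8, 9

Compare each point to [44.036, 44.624]: sample 7 = 43.752 < LCL; sample 8 = 44.844 > UCL; sample 9 = 43.716 < LCL.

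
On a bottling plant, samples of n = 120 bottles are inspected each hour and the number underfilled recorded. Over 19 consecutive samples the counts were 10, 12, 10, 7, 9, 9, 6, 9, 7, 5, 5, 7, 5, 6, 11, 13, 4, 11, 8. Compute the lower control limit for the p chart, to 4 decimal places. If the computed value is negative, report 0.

p̄ = Σdᵢ / (k·n) = 154 / (19 × 120) = 0.06754
LCL = p̄ − 3·√(p̄(1−p̄)/n) = 0.06754 − 3 × 0.02291 = -0.00118 → 0 (negative, so LCL = 0)

0.0000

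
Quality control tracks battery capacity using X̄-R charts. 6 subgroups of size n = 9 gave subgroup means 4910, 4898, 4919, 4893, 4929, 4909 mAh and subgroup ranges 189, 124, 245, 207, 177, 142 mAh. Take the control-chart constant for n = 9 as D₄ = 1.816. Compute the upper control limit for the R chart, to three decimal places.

R̄ = (189 + 124 + 245 + 207 + 177 + 142) / 6 = 1084.0000 / 6 = 180.6667
UCL_R = D₄·R̄ = 1.816 × 180.6667 = 328.0907

328.091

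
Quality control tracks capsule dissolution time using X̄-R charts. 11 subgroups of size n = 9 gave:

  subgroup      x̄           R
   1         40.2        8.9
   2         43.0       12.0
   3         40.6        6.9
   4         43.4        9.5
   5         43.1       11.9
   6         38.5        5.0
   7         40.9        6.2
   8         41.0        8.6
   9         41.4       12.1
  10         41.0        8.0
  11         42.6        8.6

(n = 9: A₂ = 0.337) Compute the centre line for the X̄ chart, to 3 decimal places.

X̄̄ = (40.2 + 43.0 + 40.6 + 43.4 + 43.1 + 38.5 + 40.9 + 41.0 + 41.4 + 41.0 + 42.6) / 11 = 455.7000 / 11 = 41.4273
CL = X̄̄ = 41.4273

41.427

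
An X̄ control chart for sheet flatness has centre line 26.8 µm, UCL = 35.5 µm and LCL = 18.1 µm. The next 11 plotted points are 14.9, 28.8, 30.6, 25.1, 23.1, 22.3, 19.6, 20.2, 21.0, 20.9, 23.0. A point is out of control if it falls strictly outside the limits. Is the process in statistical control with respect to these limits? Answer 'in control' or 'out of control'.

out of control

Compare each point to [18.1, 35.5]: sample 1 = 14.9 < LCL.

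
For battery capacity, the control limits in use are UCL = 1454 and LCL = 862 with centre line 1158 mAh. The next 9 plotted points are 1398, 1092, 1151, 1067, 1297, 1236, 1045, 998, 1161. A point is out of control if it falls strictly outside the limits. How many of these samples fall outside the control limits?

0

All 9 points lie within [862, 1454].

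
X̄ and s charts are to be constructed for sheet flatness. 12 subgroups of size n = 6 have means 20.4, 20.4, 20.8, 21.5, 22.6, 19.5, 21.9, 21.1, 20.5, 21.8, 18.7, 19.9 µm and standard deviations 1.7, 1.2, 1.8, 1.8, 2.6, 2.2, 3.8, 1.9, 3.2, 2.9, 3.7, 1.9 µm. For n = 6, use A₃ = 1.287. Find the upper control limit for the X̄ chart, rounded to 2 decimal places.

23.84

X̄̄ = (20.4 + 20.4 + 20.8 + 21.5 + 22.6 + 19.5 + 21.9 + 21.1 + 20.5 + 21.8 + 18.7 + 19.9) / 12 = 20.7583
s̄ = (1.7 + 1.2 + 1.8 + 1.8 + 2.6 + 2.2 + 3.8 + 1.9 + 3.2 + 2.9 + 3.7 + 1.9) / 12 = 2.3917
UCL = X̄̄ + A₃·s̄ = 20.7583 + 1.287 × 2.3917 = 23.8364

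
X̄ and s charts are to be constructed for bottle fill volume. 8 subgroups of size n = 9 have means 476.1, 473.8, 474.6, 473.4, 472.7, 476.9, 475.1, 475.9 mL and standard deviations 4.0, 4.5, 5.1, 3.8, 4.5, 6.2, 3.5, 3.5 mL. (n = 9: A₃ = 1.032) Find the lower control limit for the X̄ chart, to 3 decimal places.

X̄̄ = (476.1 + 473.8 + 474.6 + 473.4 + 472.7 + 476.9 + 475.1 + 475.9) / 8 = 474.8125
s̄ = (4.0 + 4.5 + 5.1 + 3.8 + 4.5 + 6.2 + 3.5 + 3.5) / 8 = 4.3875
LCL = X̄̄ − A₃·s̄ = 474.8125 − 1.032 × 4.3875 = 470.2846

470.285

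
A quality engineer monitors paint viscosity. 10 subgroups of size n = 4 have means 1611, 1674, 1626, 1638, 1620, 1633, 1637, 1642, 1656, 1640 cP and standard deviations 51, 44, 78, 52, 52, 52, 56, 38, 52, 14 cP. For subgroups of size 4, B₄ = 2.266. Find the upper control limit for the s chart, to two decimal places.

s̄ = (51 + 44 + 78 + 52 + 52 + 52 + 56 + 38 + 52 + 14) / 10 = 48.9000
UCL_s = B₄·s̄ = 2.266 × 48.9000 = 110.8074

110.81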